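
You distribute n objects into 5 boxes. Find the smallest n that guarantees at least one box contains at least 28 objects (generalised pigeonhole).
n = (28 − 1)·5 + 1 = 136

By the generalised pigeonhole principle, to guarantee some box contains ≥ r objects we need more than (r − 1) · k objects total. Threshold: n = (r − 1) · k + 1. With r = 28 and k = 5: n = 27 · 5 + 1 = 135 + 1 = 136. For n = 135 = 27 · 5, we can put exactly 27 objects in every box, avoiding 28 in any single one — so 136 is tight.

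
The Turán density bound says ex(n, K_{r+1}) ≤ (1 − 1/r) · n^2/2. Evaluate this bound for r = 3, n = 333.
Turán density bound = (2/3) · 333^2/2 = 36963

Turán's theorem: ex(n, K_{r+1}) is achieved by the complete r-partite Turán graph T(n, r) with parts as balanced as possible, and is at most (1 − 1/r) · n^2/2. For r = 3, n = 333: the density bound is (2/3) · 110889/2 = 36963. Since 3 ∣ 333, the Turán graph T(333, 3) has parts of equal size 111, and its edge count e(T(333, 3)) = 36963 attains the density bound exactly.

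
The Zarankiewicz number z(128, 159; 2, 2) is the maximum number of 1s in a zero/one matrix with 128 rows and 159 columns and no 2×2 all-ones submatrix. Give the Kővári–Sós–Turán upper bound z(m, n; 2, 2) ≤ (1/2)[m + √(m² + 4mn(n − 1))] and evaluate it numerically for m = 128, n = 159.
z(128, 159; 2, 2) ≤ (1/2)[128 + √(128² + 4·128·159·158)] = (1/2)[128 + √12878848] = 1858.3556

Kővári–Sós–Turán: let r_1, ..., r_128 be the row sums and z = Σ r_i the total number of 1s. Each pair of columns can share at most one row with both entries 1 (else a 2×2 all-ones block appears), so Σ_i C(r_i, 2) ≤ C(159, 2) = 12561. By convexity Σ_i C(r_i, 2) ≥ 128·C(z/128, 2) = z(z − 128)/(2·128), giving z² − 128z − 128·159·158 ≤ 0 and hence z ≤ (1/2)[128 + √(16384 + 4·3215616)] = (1/2)[128 + √12878848] ≈ (1/2)(128 + 3588.7112) = 1858.3556.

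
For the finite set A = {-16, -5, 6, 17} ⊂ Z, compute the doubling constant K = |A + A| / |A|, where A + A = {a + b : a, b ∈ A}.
K = |A + A| / |A| = 7/4

Enumerate A + A = {a + b : a, b ∈ A}. With |A| = 4, there are |A|^2 = 16 ordered sum pairs; collecting distinct values, A + A = {-32, -21, -10, 1, 12, 23, 34}, so |A + A| = 7. Thus K = 7/4. Here |A + A| = 2|A| − 1 = 7, the minimum possible — so K = 7/4 is minimal, which holds iff A is an arithmetic progression.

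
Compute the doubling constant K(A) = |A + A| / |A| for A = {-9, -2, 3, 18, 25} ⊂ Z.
K = |A + A| / |A| = 14/5

Enumerate A + A = {a + b : a, b ∈ A}. With |A| = 5, there are |A|^2 = 25 ordered sum pairs; collecting distinct values, A + A = {-18, -11, -6, -4, 1, 6, 9, 16, 21, 23, 28, 36, 43, 50}, so |A + A| = 14. Thus K = 14/5. For comparison, the minimum possible |A + A| over all 5-element sets is 2·5 − 1 = 9 (so min K = 9/5), attained only by arithmetic progressions.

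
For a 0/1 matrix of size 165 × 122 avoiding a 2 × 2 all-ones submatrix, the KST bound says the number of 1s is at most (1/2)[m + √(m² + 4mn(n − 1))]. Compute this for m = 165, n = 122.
z(165, 122; 2, 2) ≤ (1/2)[165 + √(165² + 4·165·122·121)] = (1/2)[165 + √9770145] = 1645.3616

Kővári–Sós–Turán: let r_1, ..., r_165 be the row sums and z = Σ r_i the total number of 1s. Each pair of columns can share at most one row with both entries 1 (else a 2×2 all-ones block appears), so Σ_i C(r_i, 2) ≤ C(122, 2) = 7381. By convexity Σ_i C(r_i, 2) ≥ 165·C(z/165, 2) = z(z − 165)/(2·165), giving z² − 165z − 165·122·121 ≤ 0 and hence z ≤ (1/2)[165 + √(27225 + 4·2435730)] = (1/2)[165 + √9770145] ≈ (1/2)(165 + 3125.7231) = 1645.3616.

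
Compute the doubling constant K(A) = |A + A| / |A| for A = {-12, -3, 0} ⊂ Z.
K = |A + A| / |A| = 6/3 = 2

Enumerate A + A = {a + b : a, b ∈ A}. With |A| = 3, there are |A|^2 = 9 ordered sum pairs; collecting distinct values, A + A = {-24, -15, -12, -6, -3, 0}, so |A + A| = 6. Thus K = 6/3 = 2. For comparison, the minimum possible |A + A| over all 3-element sets is 2·3 − 1 = 5 (so min K = 5/3), attained only by arithmetic progressions.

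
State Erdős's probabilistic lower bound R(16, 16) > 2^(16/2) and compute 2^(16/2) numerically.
2^(16/2) = 256; so R(16, 16) > 256

Colour each edge of K_n uniformly at random with red/blue. The expected number of monochromatic K_16 is C(n, 16) · 2 · 2^(−C(16,2)). If C(n, 16) · 2^(1 − C(16,2)) < 1, then with positive probability no monochromatic K_16 exists, so R(16, 16) > n. The standard estimate C(n, 16) ≤ n^16/16! shows this inequality holds whenever n ≤ 2^(16/2) (since 16! · 2^(C(16,2) − 1) > 2^(16^2/2) ≥ n^16). Hence R(16, 16) > 2^(16/2) = 256.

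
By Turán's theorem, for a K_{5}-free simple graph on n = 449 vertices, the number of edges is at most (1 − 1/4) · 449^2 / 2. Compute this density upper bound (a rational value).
Turán density bound = (3/4) · 449^2/2 = 604803/8 ≈ 75600.375

Turán's theorem: ex(n, K_{r+1}) is achieved by the complete r-partite Turán graph T(n, r) with parts as balanced as possible, and is at most (1 − 1/r) · n^2/2. For r = 4, n = 449: the density bound is (3/4) · 201601/2 = 604803/8 ≈ 75600.375. The integer-valued extremum is e(T(449, 4)) = 75600, which is strictly less than the density bound 604803/8 since 4 ∤ 449 (the parts of T(449, 4) cannot all be equal).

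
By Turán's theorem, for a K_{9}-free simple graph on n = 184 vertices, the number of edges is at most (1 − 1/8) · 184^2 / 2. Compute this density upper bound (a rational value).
Turán density bound = (7/8) · 184^2/2 = 14812

Turán's theorem: ex(n, K_{r+1}) is achieved by the complete r-partite Turán graph T(n, r) with parts as balanced as possible, and is at most (1 − 1/r) · n^2/2. For r = 8, n = 184: the density bound is (7/8) · 33856/2 = 14812. Since 8 ∣ 184, the Turán graph T(184, 8) has parts of equal size 23, and its edge count e(T(184, 8)) = 14812 attains the density bound exactly.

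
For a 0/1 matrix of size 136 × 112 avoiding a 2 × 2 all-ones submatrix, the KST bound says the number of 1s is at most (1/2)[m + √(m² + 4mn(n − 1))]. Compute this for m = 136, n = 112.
z(136, 112; 2, 2) ≤ (1/2)[136 + √(136² + 4·136·112·111)] = (1/2)[136 + √6781504] = 1370.0661

Kővári–Sós–Turán: let r_1, ..., r_136 be the row sums and z = Σ r_i the total number of 1s. Each pair of columns can share at most one row with both entries 1 (else a 2×2 all-ones block appears), so Σ_i C(r_i, 2) ≤ C(112, 2) = 6216. By convexity Σ_i C(r_i, 2) ≥ 136·C(z/136, 2) = z(z − 136)/(2·136), giving z² − 136z − 136·112·111 ≤ 0 and hence z ≤ (1/2)[136 + √(18496 + 4·1690752)] = (1/2)[136 + √6781504] ≈ (1/2)(136 + 2604.1321) = 1370.0661.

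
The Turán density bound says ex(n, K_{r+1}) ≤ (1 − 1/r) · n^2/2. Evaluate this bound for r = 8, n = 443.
Turán density bound = (7/8) · 443^2/2 = 1373743/16 ≈ 85858.9375

Turán's theorem: ex(n, K_{r+1}) is achieved by the complete r-partite Turán graph T(n, r) with parts as balanced as possible, and is at most (1 − 1/r) · n^2/2. For r = 8, n = 443: the density bound is (7/8) · 196249/2 = 1373743/16 ≈ 85858.9375. The integer-valued extremum is e(T(443, 8)) = 85858, which is strictly less than the density bound 1373743/16 since 8 ∤ 443 (the parts of T(443, 8) cannot all be equal).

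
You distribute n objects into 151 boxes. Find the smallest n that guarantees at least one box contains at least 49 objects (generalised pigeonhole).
n = (49 − 1)·151 + 1 = 7249

By the generalised pigeonhole principle, to guarantee some box contains ≥ r objects we need more than (r − 1) · k objects total. Threshold: n = (r − 1) · k + 1. With r = 49 and k = 151: n = 48 · 151 + 1 = 7248 + 1 = 7249. For n = 7248 = 48 · 151, we can put exactly 48 objects in every box, avoiding 49 in any single one — so 7249 is tight.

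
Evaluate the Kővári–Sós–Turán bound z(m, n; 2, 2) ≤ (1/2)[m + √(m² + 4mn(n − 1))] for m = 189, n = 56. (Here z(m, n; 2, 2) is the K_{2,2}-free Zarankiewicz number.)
z(189, 56; 2, 2) ≤ (1/2)[189 + √(189² + 4·189·56·55)] = (1/2)[189 + √2364201] = 863.2979

Kővári–Sós–Turán: let r_1, ..., r_189 be the row sums and z = Σ r_i the total number of 1s. Each pair of columns can share at most one row with both entries 1 (else a 2×2 all-ones block appears), so Σ_i C(r_i, 2) ≤ C(56, 2) = 1540. By convexity Σ_i C(r_i, 2) ≥ 189·C(z/189, 2) = z(z − 189)/(2·189), giving z² − 189z − 189·56·55 ≤ 0 and hence z ≤ (1/2)[189 + √(35721 + 4·582120)] = (1/2)[189 + √2364201] ≈ (1/2)(189 + 1537.5959) = 863.2979.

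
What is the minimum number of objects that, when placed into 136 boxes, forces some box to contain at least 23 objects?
n = (23 − 1)·136 + 1 = 2993

By the generalised pigeonhole principle, to guarantee some box contains ≥ r objects we need more than (r − 1) · k objects total. Threshold: n = (r − 1) · k + 1. With r = 23 and k = 136: n = 22 · 136 + 1 = 2992 + 1 = 2993. For n = 2992 = 22 · 136, we can put exactly 22 objects in every box, avoiding 23 in any single one — so 2993 is tight.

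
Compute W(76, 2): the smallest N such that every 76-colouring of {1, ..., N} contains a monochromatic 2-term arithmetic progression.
W(76, 2) = 76 + 1 = 77

A 2-term AP is any pair of integers, so a monochromatic 2-AP exists iff some colour is used at least twice. With 76 colours, the colouring i ↦ i on {1, ..., 76} uses each colour once, avoiding any monochromatic pair, so W(76, 2) > 76. For {1, ..., 77}, pigeonhole forces two integers of the same colour, which form a monochromatic 2-AP. Hence W(76, 2) = 77.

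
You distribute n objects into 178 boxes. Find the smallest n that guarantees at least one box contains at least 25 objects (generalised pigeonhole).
n = (25 − 1)·178 + 1 = 4273

By the generalised pigeonhole principle, to guarantee some box contains ≥ r objects we need more than (r − 1) · k objects total. Threshold: n = (r − 1) · k + 1. With r = 25 and k = 178: n = 24 · 178 + 1 = 4272 + 1 = 4273. For n = 4272 = 24 · 178, we can put exactly 24 objects in every box, avoiding 25 in any single one — so 4273 is tight.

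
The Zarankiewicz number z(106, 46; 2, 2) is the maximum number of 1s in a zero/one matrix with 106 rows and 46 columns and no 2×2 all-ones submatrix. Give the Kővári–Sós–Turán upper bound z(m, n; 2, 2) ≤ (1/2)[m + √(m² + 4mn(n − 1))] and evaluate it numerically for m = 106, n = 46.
z(106, 46; 2, 2) ≤ (1/2)[106 + √(106² + 4·106·46·45)] = (1/2)[106 + √888916] = 524.4117

Kővári–Sós–Turán: let r_1, ..., r_106 be the row sums and z = Σ r_i the total number of 1s. Each pair of columns can share at most one row with both entries 1 (else a 2×2 all-ones block appears), so Σ_i C(r_i, 2) ≤ C(46, 2) = 1035. By convexity Σ_i C(r_i, 2) ≥ 106·C(z/106, 2) = z(z − 106)/(2·106), giving z² − 106z − 106·46·45 ≤ 0 and hence z ≤ (1/2)[106 + √(11236 + 4·219420)] = (1/2)[106 + √888916] ≈ (1/2)(106 + 942.8234) = 524.4117.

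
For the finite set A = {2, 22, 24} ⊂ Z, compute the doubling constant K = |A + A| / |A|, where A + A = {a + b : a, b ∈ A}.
K = |A + A| / |A| = 6/3 = 2

Enumerate A + A = {a + b : a, b ∈ A}. With |A| = 3, there are |A|^2 = 9 ordered sum pairs; collecting distinct values, A + A = {4, 24, 26, 44, 46, 48}, so |A + A| = 6. Thus K = 6/3 = 2. For comparison, the minimum possible |A + A| over all 3-element sets is 2·3 − 1 = 5 (so min K = 5/3), attained only by arithmetic progressions.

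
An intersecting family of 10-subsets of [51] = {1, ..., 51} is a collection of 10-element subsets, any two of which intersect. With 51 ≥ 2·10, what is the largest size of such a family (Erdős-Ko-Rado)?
max |F| = C(50, 9) = 2505433700

Erdős-Ko-Rado (1961): when n ≥ 2k, max |F| = C(n−1, k−1). The bound is attained by the star {A : i ∈ A} for any fixed i ∈ [n]. Here C(51−1, 10−1) = C(50, 9) = 2505433700.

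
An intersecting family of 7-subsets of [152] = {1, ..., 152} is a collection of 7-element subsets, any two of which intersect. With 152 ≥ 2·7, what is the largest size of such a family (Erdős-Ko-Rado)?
max |F| = C(151, 6) = 14888600755

Erdős-Ko-Rado (1961): when n ≥ 2k, max |F| = C(n−1, k−1). The bound is attained by the star {A : i ∈ A} for any fixed i ∈ [n]. Here C(152−1, 7−1) = C(151, 6) = 14888600755.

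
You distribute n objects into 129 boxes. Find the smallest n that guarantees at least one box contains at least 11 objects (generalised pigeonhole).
n = (11 − 1)·129 + 1 = 1291

By the generalised pigeonhole principle, to guarantee some box contains ≥ r objects we need more than (r − 1) · k objects total. Threshold: n = (r − 1) · k + 1. With r = 11 and k = 129: n = 10 · 129 + 1 = 1290 + 1 = 1291. For n = 1290 = 10 · 129, we can put exactly 10 objects in every box, avoiding 11 in any single one — so 1291 is tight.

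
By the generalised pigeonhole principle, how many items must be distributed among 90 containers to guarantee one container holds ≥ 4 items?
n = (4 − 1)·90 + 1 = 271

By the generalised pigeonhole principle, to guarantee some box contains ≥ r objects we need more than (r − 1) · k objects total. Threshold: n = (r − 1) · k + 1. With r = 4 and k = 90: n = 3 · 90 + 1 = 270 + 1 = 271. For n = 270 = 3 · 90, we can put exactly 3 objects in every box, avoiding 4 in any single one — so 271 is tight.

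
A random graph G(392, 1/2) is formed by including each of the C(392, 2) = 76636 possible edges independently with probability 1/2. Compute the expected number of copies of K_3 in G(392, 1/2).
E[# K_3] = C(392, 3) · (1/2)^C(3, 2) = 9962680 / 2^3 = 1245335

For each 3-subset S of vertices (there are C(392, 3) = 9962680 such S), let X_S = 1 if S induces a K_3 (all C(3, 2) = 3 edges present). Then P(X_S = 1) = (1/2)^3 = 1/8. By linearity of expectation, E[# K_3] = C(392, 3) · (1/2)^3 = 9962680 / 8 = 1245335.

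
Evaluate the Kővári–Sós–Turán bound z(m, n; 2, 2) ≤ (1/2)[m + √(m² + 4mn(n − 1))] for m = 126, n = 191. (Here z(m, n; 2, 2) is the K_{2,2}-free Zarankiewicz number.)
z(126, 191; 2, 2) ≤ (1/2)[126 + √(126² + 4·126·191·190)] = (1/2)[126 + √18306036] = 2202.2777

Kővári–Sós–Turán: let r_1, ..., r_126 be the row sums and z = Σ r_i the total number of 1s. Each pair of columns can share at most one row with both entries 1 (else a 2×2 all-ones block appears), so Σ_i C(r_i, 2) ≤ C(191, 2) = 18145. By convexity Σ_i C(r_i, 2) ≥ 126·C(z/126, 2) = z(z − 126)/(2·126), giving z² − 126z − 126·191·190 ≤ 0 and hence z ≤ (1/2)[126 + √(15876 + 4·4572540)] = (1/2)[126 + √18306036] ≈ (1/2)(126 + 4278.5554) = 2202.2777.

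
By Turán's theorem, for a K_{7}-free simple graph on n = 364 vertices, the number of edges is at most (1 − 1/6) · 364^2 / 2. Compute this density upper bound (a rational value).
Turán density bound = (5/6) · 364^2/2 = 165620/3 ≈ 55206.6667

Turán's theorem: ex(n, K_{r+1}) is achieved by the complete r-partite Turán graph T(n, r) with parts as balanced as possible, and is at most (1 − 1/r) · n^2/2. For r = 6, n = 364: the density bound is (5/6) · 132496/2 = 165620/3 ≈ 55206.6667. The integer-valued extremum is e(T(364, 6)) = 55206, which is strictly less than the density bound 165620/3 since 6 ∤ 364 (the parts of T(364, 6) cannot all be equal).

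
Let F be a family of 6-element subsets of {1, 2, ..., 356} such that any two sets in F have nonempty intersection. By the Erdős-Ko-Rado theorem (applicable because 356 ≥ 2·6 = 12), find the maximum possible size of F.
max |F| = C(355, 5) = 45674610696

The Erdős-Ko-Rado theorem states: for n ≥ 2k, an intersecting family of k-subsets of an n-element set has size at most C(n − 1, k − 1), with equality for 'star' families {A ⊆ [n] : |A| = k, i ∈ A} (fix an element i). For n = 356, k = 6: C(355, 5) = 45674610696.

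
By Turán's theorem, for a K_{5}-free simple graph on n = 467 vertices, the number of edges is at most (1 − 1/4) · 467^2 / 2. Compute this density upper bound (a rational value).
Turán density bound = (3/4) · 467^2/2 = 654267/8 ≈ 81783.375

Turán's theorem: ex(n, K_{r+1}) is achieved by the complete r-partite Turán graph T(n, r) with parts as balanced as possible, and is at most (1 − 1/r) · n^2/2. For r = 4, n = 467: the density bound is (3/4) · 218089/2 = 654267/8 ≈ 81783.375. The integer-valued extremum is e(T(467, 4)) = 81783, which is strictly less than the density bound 654267/8 since 4 ∤ 467 (the parts of T(467, 4) cannot all be equal).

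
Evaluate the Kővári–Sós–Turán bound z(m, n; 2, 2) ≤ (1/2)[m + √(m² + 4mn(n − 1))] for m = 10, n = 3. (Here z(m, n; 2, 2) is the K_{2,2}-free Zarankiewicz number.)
z(10, 3; 2, 2) ≤ (1/2)[10 + √(10² + 4·10·3·2)] = (1/2)[10 + √340] = 14.2195

Kővári–Sós–Turán: let r_1, ..., r_10 be the row sums and z = Σ r_i the total number of 1s. Each pair of columns can share at most one row with both entries 1 (else a 2×2 all-ones block appears), so Σ_i C(r_i, 2) ≤ C(3, 2) = 3. By convexity Σ_i C(r_i, 2) ≥ 10·C(z/10, 2) = z(z − 10)/(2·10), giving z² − 10z − 10·3·2 ≤ 0 and hence z ≤ (1/2)[10 + √(100 + 4·60)] = (1/2)[10 + √340] ≈ (1/2)(10 + 18.4391) = 14.2195.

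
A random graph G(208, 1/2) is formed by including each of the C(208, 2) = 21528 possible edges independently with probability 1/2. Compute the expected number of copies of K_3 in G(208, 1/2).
E[# K_3] = C(208, 3) · (1/2)^C(3, 2) = 1478256 / 2^3 = 184782

For each 3-subset S of vertices (there are C(208, 3) = 1478256 such S), let X_S = 1 if S induces a K_3 (all C(3, 2) = 3 edges present). Then P(X_S = 1) = (1/2)^3 = 1/8. By linearity of expectation, E[# K_3] = C(208, 3) · (1/2)^3 = 1478256 / 8 = 184782.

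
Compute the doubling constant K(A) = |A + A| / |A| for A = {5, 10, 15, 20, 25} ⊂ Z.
K = |A + A| / |A| = 9/5

Enumerate A + A = {a + b : a, b ∈ A}. With |A| = 5, there are |A|^2 = 25 ordered sum pairs; collecting distinct values, A + A = {10, 15, 20, 25, 30, 35, 40, 45, 50}, so |A + A| = 9. Thus K = 9/5. Here |A + A| = 2|A| − 1 = 9, the minimum possible — so K = 9/5 is minimal, which holds iff A is an arithmetic progression.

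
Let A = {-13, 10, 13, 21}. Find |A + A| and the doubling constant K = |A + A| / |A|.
K = |A + A| / |A| = 10/4 = 5/2

Enumerate A + A = {a + b : a, b ∈ A}. With |A| = 4, there are |A|^2 = 16 ordered sum pairs; collecting distinct values, A + A = {-26, -3, 0, 8, 20, 23, 26, 31, 34, 42}, so |A + A| = 10. Thus K = 10/4 = 5/2. For comparison, the minimum possible |A + A| over all 4-element sets is 2·4 − 1 = 7 (so min K = 7/4), attained only by arithmetic progressions.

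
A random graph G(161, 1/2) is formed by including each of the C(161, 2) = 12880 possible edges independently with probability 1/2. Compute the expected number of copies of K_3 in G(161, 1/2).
E[# K_3] = C(161, 3) · (1/2)^C(3, 2) = 682640 / 2^3 = 85330

For each 3-subset S of vertices (there are C(161, 3) = 682640 such S), let X_S = 1 if S induces a K_3 (all C(3, 2) = 3 edges present). Then P(X_S = 1) = (1/2)^3 = 1/8. By linearity of expectation, E[# K_3] = C(161, 3) · (1/2)^3 = 682640 / 8 = 85330.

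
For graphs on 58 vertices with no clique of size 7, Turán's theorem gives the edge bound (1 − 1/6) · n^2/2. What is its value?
Turán density bound = (5/6) · 58^2/2 = 4205/3 ≈ 1401.6667

Turán's theorem: ex(n, K_{r+1}) is achieved by the complete r-partite Turán graph T(n, r) with parts as balanced as possible, and is at most (1 − 1/r) · n^2/2. For r = 6, n = 58: the density bound is (5/6) · 3364/2 = 4205/3 ≈ 1401.6667. The integer-valued extremum is e(T(58, 6)) = 1401, which is strictly less than the density bound 4205/3 since 6 ∤ 58 (the parts of T(58, 6) cannot all be equal).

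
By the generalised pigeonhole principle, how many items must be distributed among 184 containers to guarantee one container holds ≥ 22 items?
n = (22 − 1)·184 + 1 = 3865

By the generalised pigeonhole principle, to guarantee some box contains ≥ r objects we need more than (r − 1) · k objects total. Threshold: n = (r − 1) · k + 1. With r = 22 and k = 184: n = 21 · 184 + 1 = 3864 + 1 = 3865. For n = 3864 = 21 · 184, we can put exactly 21 objects in every box, avoiding 22 in any single one — so 3865 is tight.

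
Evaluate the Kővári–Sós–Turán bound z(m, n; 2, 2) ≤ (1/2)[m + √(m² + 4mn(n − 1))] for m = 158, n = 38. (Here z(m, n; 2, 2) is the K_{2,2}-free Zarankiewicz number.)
z(158, 38; 2, 2) ≤ (1/2)[158 + √(158² + 4·158·38·37)] = (1/2)[158 + √913556] = 556.9006

Kővári–Sós–Turán: let r_1, ..., r_158 be the row sums and z = Σ r_i the total number of 1s. Each pair of columns can share at most one row with both entries 1 (else a 2×2 all-ones block appears), so Σ_i C(r_i, 2) ≤ C(38, 2) = 703. By convexity Σ_i C(r_i, 2) ≥ 158·C(z/158, 2) = z(z − 158)/(2·158), giving z² − 158z − 158·38·37 ≤ 0 and hence z ≤ (1/2)[158 + √(24964 + 4·222148)] = (1/2)[158 + √913556] ≈ (1/2)(158 + 955.8012) = 556.9006.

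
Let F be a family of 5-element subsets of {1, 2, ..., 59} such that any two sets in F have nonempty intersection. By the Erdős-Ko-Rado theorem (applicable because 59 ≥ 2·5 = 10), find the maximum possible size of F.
max |F| = C(58, 4) = 424270

The Erdős-Ko-Rado theorem states: for n ≥ 2k, an intersecting family of k-subsets of an n-element set has size at most C(n − 1, k − 1), with equality for 'star' families {A ⊆ [n] : |A| = k, i ∈ A} (fix an element i). For n = 59, k = 5: C(58, 4) = 424270.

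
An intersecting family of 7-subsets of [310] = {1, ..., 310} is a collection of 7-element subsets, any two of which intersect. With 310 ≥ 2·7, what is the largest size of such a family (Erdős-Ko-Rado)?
max |F| = C(309, 6) = 1151356784424

The Erdős-Ko-Rado theorem states: for n ≥ 2k, an intersecting family of k-subsets of an n-element set has size at most C(n − 1, k − 1), with equality for 'star' families {A ⊆ [n] : |A| = k, i ∈ A} (fix an element i). For n = 310, k = 7: C(309, 6) = 1151356784424.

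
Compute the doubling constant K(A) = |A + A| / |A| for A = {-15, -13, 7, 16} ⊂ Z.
K = |A + A| / |A| = 10/4 = 5/2

Enumerate A + A = {a + b : a, b ∈ A}. With |A| = 4, there are |A|^2 = 16 ordered sum pairs; collecting distinct values, A + A = {-30, -28, -26, -8, -6, 1, 3, 14, 23, 32}, so |A + A| = 10. Thus K = 10/4 = 5/2. For comparison, the minimum possible |A + A| over all 4-element sets is 2·4 − 1 = 7 (so min K = 7/4), attained only by arithmetic progressions.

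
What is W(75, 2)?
W(75, 2) = 75 + 1 = 76

A 2-term AP is any pair of integers, so a monochromatic 2-AP exists iff some colour is used at least twice. With 75 colours, the colouring i ↦ i on {1, ..., 75} uses each colour once, avoiding any monochromatic pair, so W(75, 2) > 75. For {1, ..., 76}, pigeonhole forces two integers of the same colour, which form a monochromatic 2-AP. Hence W(75, 2) = 76.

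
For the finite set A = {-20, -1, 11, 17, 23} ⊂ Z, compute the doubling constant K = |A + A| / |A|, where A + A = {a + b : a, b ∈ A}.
K = |A + A| / |A| = 13/5

Enumerate A + A = {a + b : a, b ∈ A}. With |A| = 5, there are |A|^2 = 25 ordered sum pairs; collecting distinct values, A + A = {-40, -21, -9, -3, -2, 3, 10, 16, 22, 28, 34, 40, 46}, so |A + A| = 13. Thus K = 13/5. For comparison, the minimum possible |A + A| over all 5-element sets is 2·5 − 1 = 9 (so min K = 9/5), attained only by arithmetic progressions.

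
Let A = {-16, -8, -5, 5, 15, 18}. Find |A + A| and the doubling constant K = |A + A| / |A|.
K = |A + A| / |A| = 19/6

Enumerate A + A = {a + b : a, b ∈ A}. With |A| = 6, there are |A|^2 = 36 ordered sum pairs; collecting distinct values, A + A = {-32, -24, -21, -16, -13, -11, -10, -3, -1, 0, 2, 7, 10, 13, 20, 23, 30, 33, 36}, so |A + A| = 19. Thus K = 19/6. For comparison, the minimum possible |A + A| over all 6-element sets is 2·6 − 1 = 11 (so min K = 11/6), attained only by arithmetic progressions.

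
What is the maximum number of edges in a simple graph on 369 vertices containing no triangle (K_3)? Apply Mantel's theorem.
ex(369, K_3) = ⌊369^2/4⌋ = 34040

Mantel (1907): a triangle-free graph on n vertices has at most ⌊n^2/4⌋ edges, with equality for the complete bipartite graph K_{⌊n/2⌋, ⌈n/2⌉}. For n = 369: ⌊369^2/4⌋ = ⌊136161/4⌋ = 34040. The extremal graph is K_{184, 185}, which has 184·185 = 34040 edges.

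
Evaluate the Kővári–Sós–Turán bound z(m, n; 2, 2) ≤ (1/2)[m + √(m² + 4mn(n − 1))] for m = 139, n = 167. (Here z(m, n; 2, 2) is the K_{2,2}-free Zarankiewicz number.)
z(139, 167; 2, 2) ≤ (1/2)[139 + √(139² + 4·139·167·166)] = (1/2)[139 + √15432753] = 2033.7271

Kővári–Sós–Turán: let r_1, ..., r_139 be the row sums and z = Σ r_i the total number of 1s. Each pair of columns can share at most one row with both entries 1 (else a 2×2 all-ones block appears), so Σ_i C(r_i, 2) ≤ C(167, 2) = 13861. By convexity Σ_i C(r_i, 2) ≥ 139·C(z/139, 2) = z(z − 139)/(2·139), giving z² − 139z − 139·167·166 ≤ 0 and hence z ≤ (1/2)[139 + √(19321 + 4·3853358)] = (1/2)[139 + √15432753] ≈ (1/2)(139 + 3928.4543) = 2033.7271.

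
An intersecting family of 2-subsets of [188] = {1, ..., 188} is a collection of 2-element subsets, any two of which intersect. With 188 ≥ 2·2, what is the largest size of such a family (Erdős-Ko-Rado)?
max |F| = C(187, 1) = 187

The Erdős-Ko-Rado theorem states: for n ≥ 2k, an intersecting family of k-subsets of an n-element set has size at most C(n − 1, k − 1), with equality for 'star' families {A ⊆ [n] : |A| = k, i ∈ A} (fix an element i). For n = 188, k = 2: C(187, 1) = 187.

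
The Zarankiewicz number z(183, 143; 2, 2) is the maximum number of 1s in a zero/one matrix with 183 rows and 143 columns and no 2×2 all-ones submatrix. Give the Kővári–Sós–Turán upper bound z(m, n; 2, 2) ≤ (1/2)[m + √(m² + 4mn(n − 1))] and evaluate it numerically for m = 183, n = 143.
z(183, 143; 2, 2) ≤ (1/2)[183 + √(183² + 4·183·143·142)] = (1/2)[183 + √14897481] = 2021.3628

Kővári–Sós–Turán: let r_1, ..., r_183 be the row sums and z = Σ r_i the total number of 1s. Each pair of columns can share at most one row with both entries 1 (else a 2×2 all-ones block appears), so Σ_i C(r_i, 2) ≤ C(143, 2) = 10153. By convexity Σ_i C(r_i, 2) ≥ 183·C(z/183, 2) = z(z − 183)/(2·183), giving z² − 183z − 183·143·142 ≤ 0 and hence z ≤ (1/2)[183 + √(33489 + 4·3715998)] = (1/2)[183 + √14897481] ≈ (1/2)(183 + 3859.7255) = 2021.3628.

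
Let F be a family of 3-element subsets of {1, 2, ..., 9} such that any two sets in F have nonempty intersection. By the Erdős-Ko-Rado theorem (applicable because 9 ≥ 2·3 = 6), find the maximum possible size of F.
max |F| = C(8, 2) = 28

Erdős-Ko-Rado (1961): when n ≥ 2k, max |F| = C(n−1, k−1). The bound is attained by the star {A : i ∈ A} for any fixed i ∈ [n]. Here C(9−1, 3−1) = C(8, 2) = 28.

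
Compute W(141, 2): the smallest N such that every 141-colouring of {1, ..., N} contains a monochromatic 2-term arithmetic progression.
W(141, 2) = 141 + 1 = 142

A 2-term AP is any pair of integers, so a monochromatic 2-AP exists iff some colour is used at least twice. With 141 colours, the colouring i ↦ i on {1, ..., 141} uses each colour once, avoiding any monochromatic pair, so W(141, 2) > 141. For {1, ..., 142}, pigeonhole forces two integers of the same colour, which form a monochromatic 2-AP. Hence W(141, 2) = 142.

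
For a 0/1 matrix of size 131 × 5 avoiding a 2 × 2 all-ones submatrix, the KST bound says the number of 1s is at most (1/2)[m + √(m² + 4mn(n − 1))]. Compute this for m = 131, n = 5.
z(131, 5; 2, 2) ≤ (1/2)[131 + √(131² + 4·131·5·4)] = (1/2)[131 + √27641] = 148.6279

Kővári–Sós–Turán: let r_1, ..., r_131 be the row sums and z = Σ r_i the total number of 1s. Each pair of columns can share at most one row with both entries 1 (else a 2×2 all-ones block appears), so Σ_i C(r_i, 2) ≤ C(5, 2) = 10. By convexity Σ_i C(r_i, 2) ≥ 131·C(z/131, 2) = z(z − 131)/(2·131), giving z² − 131z − 131·5·4 ≤ 0 and hence z ≤ (1/2)[131 + √(17161 + 4·2620)] = (1/2)[131 + √27641] ≈ (1/2)(131 + 166.2558) = 148.6279.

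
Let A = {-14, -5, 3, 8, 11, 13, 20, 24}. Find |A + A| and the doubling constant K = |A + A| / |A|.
K = |A + A| / |A| = 32/8 = 4

Enumerate A + A = {a + b : a, b ∈ A}. With |A| = 8, there are |A|^2 = 64 ordered sum pairs; collecting distinct values, A + A = {-28, -19, -11, -10, -6, -3, -2, -1, 3, 6, 8, 10, 11, 14, 15, 16, 19, 21, 22, 23, 24, 26, 27, 28, 31, 32, 33, 35, 37, 40, 44, 48}, so |A + A| = 32. Thus K = 32/8 = 4. For comparison, the minimum possible |A + A| over all 8-element sets is 2·8 − 1 = 15 (so min K = 15/8), attained only by arithmetic progressions.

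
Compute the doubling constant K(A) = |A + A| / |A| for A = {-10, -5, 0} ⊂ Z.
K = |A + A| / |A| = 5/3

Enumerate A + A = {a + b : a, b ∈ A}. With |A| = 3, there are |A|^2 = 9 ordered sum pairs; collecting distinct values, A + A = {-20, -15, -10, -5, 0}, so |A + A| = 5. Thus K = 5/3. Here |A + A| = 2|A| − 1 = 5, the minimum possible — so K = 5/3 is minimal, which holds iff A is an arithmetic progression.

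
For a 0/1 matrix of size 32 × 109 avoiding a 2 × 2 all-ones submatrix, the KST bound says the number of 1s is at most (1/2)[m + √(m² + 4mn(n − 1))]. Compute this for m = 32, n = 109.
z(32, 109; 2, 2) ≤ (1/2)[32 + √(32² + 4·32·109·108)] = (1/2)[32 + √1507840] = 629.9707

Kővári–Sós–Turán: let r_1, ..., r_32 be the row sums and z = Σ r_i the total number of 1s. Each pair of columns can share at most one row with both entries 1 (else a 2×2 all-ones block appears), so Σ_i C(r_i, 2) ≤ C(109, 2) = 5886. By convexity Σ_i C(r_i, 2) ≥ 32·C(z/32, 2) = z(z − 32)/(2·32), giving z² − 32z − 32·109·108 ≤ 0 and hence z ≤ (1/2)[32 + √(1024 + 4·376704)] = (1/2)[32 + √1507840] ≈ (1/2)(32 + 1227.9414) = 629.9707.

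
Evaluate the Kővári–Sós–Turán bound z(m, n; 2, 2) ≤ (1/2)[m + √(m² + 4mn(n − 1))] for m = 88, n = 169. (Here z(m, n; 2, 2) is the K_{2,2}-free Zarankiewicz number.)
z(88, 169; 2, 2) ≤ (1/2)[88 + √(88² + 4·88·169·168)] = (1/2)[88 + √10001728] = 1625.2754

Kővári–Sós–Turán: let r_1, ..., r_88 be the row sums and z = Σ r_i the total number of 1s. Each pair of columns can share at most one row with both entries 1 (else a 2×2 all-ones block appears), so Σ_i C(r_i, 2) ≤ C(169, 2) = 14196. By convexity Σ_i C(r_i, 2) ≥ 88·C(z/88, 2) = z(z − 88)/(2·88), giving z² − 88z − 88·169·168 ≤ 0 and hence z ≤ (1/2)[88 + √(7744 + 4·2498496)] = (1/2)[88 + √10001728] ≈ (1/2)(88 + 3162.5509) = 1625.2754.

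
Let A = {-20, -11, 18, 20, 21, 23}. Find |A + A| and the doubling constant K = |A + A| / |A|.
K = |A + A| / |A| = 20/6 = 10/3

Enumerate A + A = {a + b : a, b ∈ A}. With |A| = 6, there are |A|^2 = 36 ordered sum pairs; collecting distinct values, A + A = {-40, -31, -22, -2, 0, 1, 3, 7, 9, 10, 12, 36, 38, 39, 40, 41, 42, 43, 44, 46}, so |A + A| = 20. Thus K = 20/6 = 10/3. For comparison, the minimum possible |A + A| over all 6-element sets is 2·6 − 1 = 11 (so min K = 11/6), attained only by arithmetic progressions.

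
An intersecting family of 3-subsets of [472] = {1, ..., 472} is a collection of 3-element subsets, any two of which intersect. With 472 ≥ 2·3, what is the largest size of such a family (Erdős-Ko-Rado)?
max |F| = C(471, 2) = 110685

Erdős-Ko-Rado (1961): when n ≥ 2k, max |F| = C(n−1, k−1). The bound is attained by the star {A : i ∈ A} for any fixed i ∈ [n]. Here C(472−1, 3−1) = C(471, 2) = 110685.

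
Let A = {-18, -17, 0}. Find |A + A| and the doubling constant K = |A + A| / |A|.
K = |A + A| / |A| = 6/3 = 2

Enumerate A + A = {a + b : a, b ∈ A}. With |A| = 3, there are |A|^2 = 9 ordered sum pairs; collecting distinct values, A + A = {-36, -35, -34, -18, -17, 0}, so |A + A| = 6. Thus K = 6/3 = 2. For comparison, the minimum possible |A + A| over all 3-element sets is 2·3 − 1 = 5 (so min K = 5/3), attained only by arithmetic progressions.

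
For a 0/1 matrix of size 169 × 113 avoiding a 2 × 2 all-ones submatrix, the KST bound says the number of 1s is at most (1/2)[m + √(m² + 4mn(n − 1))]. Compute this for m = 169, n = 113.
z(169, 113; 2, 2) ≤ (1/2)[169 + √(169² + 4·169·113·112)] = (1/2)[169 + √8584017] = 1549.4247

Kővári–Sós–Turán: let r_1, ..., r_169 be the row sums and z = Σ r_i the total number of 1s. Each pair of columns can share at most one row with both entries 1 (else a 2×2 all-ones block appears), so Σ_i C(r_i, 2) ≤ C(113, 2) = 6328. By convexity Σ_i C(r_i, 2) ≥ 169·C(z/169, 2) = z(z − 169)/(2·169), giving z² − 169z − 169·113·112 ≤ 0 and hence z ≤ (1/2)[169 + √(28561 + 4·2138864)] = (1/2)[169 + √8584017] ≈ (1/2)(169 + 2929.8493) = 1549.4247.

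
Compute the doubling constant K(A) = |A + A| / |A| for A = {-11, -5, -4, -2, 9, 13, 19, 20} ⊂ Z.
K = |A + A| / |A| = 32/8 = 4

Enumerate A + A = {a + b : a, b ∈ A}. With |A| = 8, there are |A|^2 = 64 ordered sum pairs; collecting distinct values, A + A = {-22, -16, -15, -13, -10, -9, -8, -7, -6, -4, -2, 2, 4, 5, 7, 8, 9, 11, 14, 15, 16, 17, 18, 22, 26, 28, 29, 32, 33, 38, 39, 40}, so |A + A| = 32. Thus K = 32/8 = 4. For comparison, the minimum possible |A + A| over all 8-element sets is 2·8 − 1 = 15 (so min K = 15/8), attained only by arithmetic progressions.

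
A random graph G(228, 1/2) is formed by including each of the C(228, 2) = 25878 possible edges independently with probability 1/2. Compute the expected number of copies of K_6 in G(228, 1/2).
E[# K_6] = C(228, 6) · (1/2)^C(6, 2) = 182587922160 / 2^15 = 11411745135/2048 ≈ 5572141.179199

For each 6-subset S of vertices (there are C(228, 6) = 182587922160 such S), let X_S = 1 if S induces a K_6 (all C(6, 2) = 15 edges present). Then P(X_S = 1) = (1/2)^15 = 1/32768. By linearity of expectation, E[# K_6] = C(228, 6) · (1/2)^15 = 182587922160 / 32768 = 11411745135/2048 ≈ 5572141.179199.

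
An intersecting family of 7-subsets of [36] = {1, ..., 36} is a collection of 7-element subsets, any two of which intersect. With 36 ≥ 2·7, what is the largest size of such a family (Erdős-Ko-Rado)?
max |F| = C(35, 6) = 1623160

Erdős-Ko-Rado (1961): when n ≥ 2k, max |F| = C(n−1, k−1). The bound is attained by the star {A : i ∈ A} for any fixed i ∈ [n]. Here C(36−1, 7−1) = C(35, 6) = 1623160.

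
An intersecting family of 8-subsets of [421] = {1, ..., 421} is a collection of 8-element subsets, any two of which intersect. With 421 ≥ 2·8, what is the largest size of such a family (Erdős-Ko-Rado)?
max |F| = C(420, 7) = 434997621321120

The Erdős-Ko-Rado theorem states: for n ≥ 2k, an intersecting family of k-subsets of an n-element set has size at most C(n − 1, k − 1), with equality for 'star' families {A ⊆ [n] : |A| = k, i ∈ A} (fix an element i). For n = 421, k = 8: C(420, 7) = 434997621321120.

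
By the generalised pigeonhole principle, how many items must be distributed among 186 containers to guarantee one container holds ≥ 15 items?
n = (15 − 1)·186 + 1 = 2605

By the generalised pigeonhole principle, to guarantee some box contains ≥ r objects we need more than (r − 1) · k objects total. Threshold: n = (r − 1) · k + 1. With r = 15 and k = 186: n = 14 · 186 + 1 = 2604 + 1 = 2605. For n = 2604 = 14 · 186, we can put exactly 14 objects in every box, avoiding 15 in any single one — so 2605 is tight.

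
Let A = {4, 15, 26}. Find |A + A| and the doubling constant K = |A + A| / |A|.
K = |A + A| / |A| = 5/3

Enumerate A + A = {a + b : a, b ∈ A}. With |A| = 3, there are |A|^2 = 9 ordered sum pairs; collecting distinct values, A + A = {8, 19, 30, 41, 52}, so |A + A| = 5. Thus K = 5/3. Here |A + A| = 2|A| − 1 = 5, the minimum possible — so K = 5/3 is minimal, which holds iff A is an arithmetic progression.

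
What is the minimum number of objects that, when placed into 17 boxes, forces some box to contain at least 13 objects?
n = (13 − 1)·17 + 1 = 205

By the generalised pigeonhole principle, to guarantee some box contains ≥ r objects we need more than (r − 1) · k objects total. Threshold: n = (r − 1) · k + 1. With r = 13 and k = 17: n = 12 · 17 + 1 = 204 + 1 = 205. For n = 204 = 12 · 17, we can put exactly 12 objects in every box, avoiding 13 in any single one — so 205 is tight.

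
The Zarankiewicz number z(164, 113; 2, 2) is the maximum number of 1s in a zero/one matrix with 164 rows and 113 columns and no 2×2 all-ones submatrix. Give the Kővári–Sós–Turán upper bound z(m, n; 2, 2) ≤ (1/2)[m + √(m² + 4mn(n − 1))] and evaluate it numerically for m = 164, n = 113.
z(164, 113; 2, 2) ≤ (1/2)[164 + √(164² + 4·164·113·112)] = (1/2)[164 + √8329232] = 1525.0204

Kővári–Sós–Turán: let r_1, ..., r_164 be the row sums and z = Σ r_i the total number of 1s. Each pair of columns can share at most one row with both entries 1 (else a 2×2 all-ones block appears), so Σ_i C(r_i, 2) ≤ C(113, 2) = 6328. By convexity Σ_i C(r_i, 2) ≥ 164·C(z/164, 2) = z(z − 164)/(2·164), giving z² − 164z − 164·113·112 ≤ 0 and hence z ≤ (1/2)[164 + √(26896 + 4·2075584)] = (1/2)[164 + √8329232] ≈ (1/2)(164 + 2886.0409) = 1525.0204.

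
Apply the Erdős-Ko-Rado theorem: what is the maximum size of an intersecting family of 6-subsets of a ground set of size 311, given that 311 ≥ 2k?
max |F| = C(310, 5) = 23096674062

The Erdős-Ko-Rado theorem states: for n ≥ 2k, an intersecting family of k-subsets of an n-element set has size at most C(n − 1, k − 1), with equality for 'star' families {A ⊆ [n] : |A| = k, i ∈ A} (fix an element i). For n = 311, k = 6: C(310, 5) = 23096674062.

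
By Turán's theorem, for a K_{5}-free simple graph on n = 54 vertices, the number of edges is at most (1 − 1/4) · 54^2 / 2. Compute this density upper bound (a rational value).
Turán density bound = (3/4) · 54^2/2 = 2187/2 ≈ 1093.5

Turán's theorem: ex(n, K_{r+1}) is achieved by the complete r-partite Turán graph T(n, r) with parts as balanced as possible, and is at most (1 − 1/r) · n^2/2. For r = 4, n = 54: the density bound is (3/4) · 2916/2 = 2187/2 ≈ 1093.5. The integer-valued extremum is e(T(54, 4)) = 1093, which is strictly less than the density bound 2187/2 since 4 ∤ 54 (the parts of T(54, 4) cannot all be equal).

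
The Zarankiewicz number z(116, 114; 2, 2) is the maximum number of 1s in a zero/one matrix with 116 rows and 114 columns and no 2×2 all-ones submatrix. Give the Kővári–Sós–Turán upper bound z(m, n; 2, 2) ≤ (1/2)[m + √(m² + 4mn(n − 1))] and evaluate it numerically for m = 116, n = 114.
z(116, 114; 2, 2) ≤ (1/2)[116 + √(116² + 4·116·114·113)] = (1/2)[116 + √5990704] = 1281.7957

Kővári–Sós–Turán: let r_1, ..., r_116 be the row sums and z = Σ r_i the total number of 1s. Each pair of columns can share at most one row with both entries 1 (else a 2×2 all-ones block appears), so Σ_i C(r_i, 2) ≤ C(114, 2) = 6441. By convexity Σ_i C(r_i, 2) ≥ 116·C(z/116, 2) = z(z − 116)/(2·116), giving z² − 116z − 116·114·113 ≤ 0 and hence z ≤ (1/2)[116 + √(13456 + 4·1494312)] = (1/2)[116 + √5990704] ≈ (1/2)(116 + 2447.5915) = 1281.7957.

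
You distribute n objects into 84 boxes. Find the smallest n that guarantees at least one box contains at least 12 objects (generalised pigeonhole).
n = (12 − 1)·84 + 1 = 925

By the generalised pigeonhole principle, to guarantee some box contains ≥ r objects we need more than (r − 1) · k objects total. Threshold: n = (r − 1) · k + 1. With r = 12 and k = 84: n = 11 · 84 + 1 = 924 + 1 = 925. For n = 924 = 11 · 84, we can put exactly 11 objects in every box, avoiding 12 in any single one — so 925 is tight.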